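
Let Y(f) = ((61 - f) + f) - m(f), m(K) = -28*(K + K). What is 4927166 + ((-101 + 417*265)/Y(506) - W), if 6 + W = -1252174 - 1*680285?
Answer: 194793051911/28397 ≈ 6.8596e+6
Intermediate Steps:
m(K) = -56*K
W = -1932465 (W = -6 + (-1252174 - 1*680285) = -6 + (-1252174 - 680285) = -6 - 1932459 = -1932465)
Y(f) = 61 + 56*f (Y(f) = ((61 - f) + f) - (-56)*f = 61 + 56*f)
4927166 + ((-101 + 417*265)/Y(506) - W) = 4927166 + ((-101 + 417*265)/(61 + 56*506) - 1*(-1932465)) = 4927166 + ((-101 + 110505)/(61 + 28336) + 1932465) = 4927166 + (110404/28397 + 1932465) = 4927166 + 54876319009/28397 = 194793051911/28397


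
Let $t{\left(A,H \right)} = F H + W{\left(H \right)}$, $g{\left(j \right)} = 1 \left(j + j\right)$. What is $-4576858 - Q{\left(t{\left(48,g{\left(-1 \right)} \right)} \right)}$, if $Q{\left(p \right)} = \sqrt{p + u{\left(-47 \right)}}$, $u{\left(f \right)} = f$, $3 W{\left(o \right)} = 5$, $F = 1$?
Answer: $-4576858 - \frac{i \sqrt{426}}{3} \approx -4.5769 \cdot 10^{6} - 6.8799 i$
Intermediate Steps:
$W{\left(o \right)} = \frac{5}{3}$ ($W{\left(o \right)} = \frac{1}{3} \cdot 5 = \frac{5}{3}$)
$g{\left(j \right)} = 2 j$ ($g{\left(j \right)} = 1 \cdot 2 j = 2 j$)
$t{\left(A,H \right)} = \frac{5}{3} + H$ ($t{\left(A,H \right)} = 1 H + \frac{5}{3} = H + \frac{5}{3} = \frac{5}{3} + H$)
$Q{\left(p \right)} = \sqrt{-47 + p}$ ($Q{\left(p \right)} = \sqrt{p - 47} = \sqrt{-47 + p}$)
$-4576858 - Q{\left(t{\left(48,g{\left(-1 \right)} \right)} \right)} = -4576858 - \sqrt{-47 + \left(\frac{5}{3} + 2 \left(-1\right)\right)} = -4576858 - \sqrt{-47 + \left(\frac{5}{3} - 2\right)} = -4576858 - \sqrt{-47 - \frac{1}{3}} = -4576858 - \sqrt{- \frac{142}{3}} = -4576858 - \frac{i \sqrt{426}}{3}$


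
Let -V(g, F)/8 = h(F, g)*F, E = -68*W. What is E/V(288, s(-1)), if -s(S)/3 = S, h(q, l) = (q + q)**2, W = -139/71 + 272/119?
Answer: 2771/107352 ≈ 0.025812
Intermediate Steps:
W = 163/497 (W = -139*1/71 + 272*(1/119) = -139/71 + 16/7 = 163/497 ≈ 0.32797)
h(q, l) = 4*q**2 (h(q, l) = (2*q)**2 = 4*q**2)
s(S) = -3*S
E = -11084/497 (E = -68*163/497 = -11084/497 ≈ -22.302)
V(g, F) = -32*F**3 (V(g, F) = -8*4*F**2*F = -32*F**3)
E/V(288, s(-1)) = -11084/(497*((-32*(-3*(-1))**3))) = -11084/(497*((-32*3**3))) = -11084/(497*((-32*27))) = -11084/497/(-864) = -11084/497*(-1/864) = 2771/107352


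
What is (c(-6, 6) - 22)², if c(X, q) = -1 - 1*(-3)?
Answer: 400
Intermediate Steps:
c(X, q) = 2 (c(X, q) = -1 + 3 = 2)
(c(-6, 6) - 22)² = (2 - 22)² = (-20)² = 400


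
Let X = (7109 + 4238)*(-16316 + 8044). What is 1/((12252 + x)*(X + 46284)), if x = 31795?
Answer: -1/4132317756700 ≈ -2.4199e-13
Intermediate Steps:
X = -93862384 (X = 11347*(-8272) = -93862384)
1/((12252 + x)*(X + 46284)) = 1/((12252 + 31795)*(-93862384 + 46284)) = 1/(44047*(-93816100)) = 1/(-4132317756700) = -1/4132317756700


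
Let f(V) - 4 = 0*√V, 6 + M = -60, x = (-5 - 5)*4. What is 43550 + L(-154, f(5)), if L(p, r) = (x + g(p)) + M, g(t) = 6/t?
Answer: 3345185/77 ≈ 43444.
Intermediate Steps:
x = -40 (x = -10*4 = -40)
M = -66 (M = -6 - 60 = -66)
f(V) = 4 (f(V) = 4 + 0*√V = 4 + 0 = 4)
L(p, r) = -106 + 6/p (L(p, r) = (-40 + 6/p) - 66 = -106 + 6/p)
43550 + L(-154, f(5)) = 43550 + (-106 + 6/(-154)) = 43550 + (-106 + 6*(-1/154)) = 43550 + (-106 - 3/77) = 43550 - 8165/77 = 3345185/77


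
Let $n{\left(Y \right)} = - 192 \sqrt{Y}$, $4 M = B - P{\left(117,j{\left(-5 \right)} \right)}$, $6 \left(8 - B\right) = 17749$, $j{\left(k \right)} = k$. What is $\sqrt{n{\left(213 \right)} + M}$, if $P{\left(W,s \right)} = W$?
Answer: $\frac{\sqrt{-110418 - 27648 \sqrt{213}}}{12} \approx 59.741 i$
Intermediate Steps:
$B = - \frac{17701}{6}$ ($B = 8 - \frac{17749}{6} = - \frac{17701}{6} \approx -2950.2$)
$M = - \frac{18403}{24}$ ($M = \frac{- \frac{17701}{6} - 117}{4} = \frac{1}{4} \left(- \frac{18403}{6}\right) = - \frac{18403}{24} \approx -766.79$)
$\sqrt{n{\left(213 \right)} + M} = \sqrt{- 192 \sqrt{213} - \frac{18403}{24}} = \sqrt{- \frac{18403}{24} - 192 \sqrt{213}}$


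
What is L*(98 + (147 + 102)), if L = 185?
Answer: 64195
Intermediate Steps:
L*(98 + (147 + 102)) = 185*(98 + (147 + 102)) = 185*(98 + 249) = 185*347 = 64195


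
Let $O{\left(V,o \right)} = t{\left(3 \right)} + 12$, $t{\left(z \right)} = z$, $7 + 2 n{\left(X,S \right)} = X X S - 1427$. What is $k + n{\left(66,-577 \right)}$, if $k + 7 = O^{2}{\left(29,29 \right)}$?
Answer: $-1257205$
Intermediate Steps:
$n{\left(X,S \right)} = -717 + \frac{S X^{2}}{2}$ ($n{\left(X,S \right)} = - \frac{7}{2} + \frac{X X S - 1427}{2} = - \frac{7}{2} + \frac{X^{2} S - 1427}{2} = - \frac{7}{2} + \frac{S X^{2} - 1427}{2} = - \frac{7}{2} + \frac{-1427 + S X^{2}}{2} = - \frac{7}{2} + \left(- \frac{1427}{2} + \frac{S X^{2}}{2}\right) = -717 + \frac{S X^{2}}{2}$)
$O{\left(V,o \right)} = 15$ ($O{\left(V,o \right)} = 3 + 12 = 15$)
$k = 218$ ($k = -7 + 15^{2} = -7 + 225 = 218$)
$k + n{\left(66,-577 \right)} = 218 + \left(-717 + \frac{1}{2} \left(-577\right) 66^{2}\right) = 218 + \left(-717 + \frac{1}{2} \left(-577\right) 4356\right) = 218 - 1257423 = -1257205$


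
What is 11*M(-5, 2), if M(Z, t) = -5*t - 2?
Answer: -132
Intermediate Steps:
M(Z, t) = -2 - 5*t
11*M(-5, 2) = 11*(-2 - 5*2) = 11*(-2 - 10) = 11*(-12) = -132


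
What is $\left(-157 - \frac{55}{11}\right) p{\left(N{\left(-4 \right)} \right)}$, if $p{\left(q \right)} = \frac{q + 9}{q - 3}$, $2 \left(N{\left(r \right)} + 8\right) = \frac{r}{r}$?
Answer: $\frac{162}{7} \approx 23.143$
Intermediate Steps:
$N{\left(r \right)} = - \frac{15}{2}$ ($N{\left(r \right)} = -8 + \frac{r \frac{1}{r}}{2} = -8 + \frac{1}{2} \cdot 1 = -8 + \frac{1}{2} = - \frac{15}{2}$)
$p{\left(q \right)} = \frac{9 + q}{-3 + q}$
$\left(-157 - \frac{55}{11}\right) p{\left(N{\left(-4 \right)} \right)} = \left(-157 - \frac{55}{11}\right) \frac{9 - \frac{15}{2}}{-3 - \frac{15}{2}} = \left(-157 - 5\right) \frac{1}{- \frac{21}{2}} \cdot \frac{3}{2} = \left(-157 - 5\right) \left(\left(- \frac{2}{21}\right) \frac{3}{2}\right) = \left(-162\right) \left(- \frac{1}{7}\right) = \frac{162}{7}$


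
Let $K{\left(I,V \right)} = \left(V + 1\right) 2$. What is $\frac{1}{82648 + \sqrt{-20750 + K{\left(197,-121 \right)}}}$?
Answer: $\frac{41324}{3415356447} - \frac{i \sqrt{20990}}{6830712894} \approx 1.2099 \cdot 10^{-5} - 2.121 \cdot 10^{-8} i$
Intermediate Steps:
$K{\left(I,V \right)} = 2 + 2 V$ ($K{\left(I,V \right)} = \left(1 + V\right) 2 = 2 + 2 V$)
$\frac{1}{82648 + \sqrt{-20750 + K{\left(197,-121 \right)}}} = \frac{1}{82648 + \sqrt{-20750 + \left(2 + 2 \left(-121\right)\right)}} = \frac{1}{82648 + \sqrt{-20750 + \left(2 - 242\right)}} = \frac{1}{82648 + \sqrt{-20750 - 240}} = \frac{1}{82648 + \sqrt{-20990}} = \frac{1}{82648 + i \sqrt{20990}}$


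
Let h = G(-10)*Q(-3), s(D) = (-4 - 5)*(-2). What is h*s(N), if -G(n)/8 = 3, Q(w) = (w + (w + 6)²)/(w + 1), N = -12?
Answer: 1296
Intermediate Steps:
Q(w) = (w + (6 + w)²)/(1 + w)
G(n) = -24 (G(n) = -8*3 = -24)
s(D) = 18 (s(D) = -9*(-2) = 18)
h = 72 (h = -24*(-3 + (6 - 3)²)/(1 - 3) = -24*(-3 + 3²)/(-2) = -(-12)*(-3 + 9) = -(-12)*6 = -24*(-3) = 72)
h*s(N) = 72*18 = 1296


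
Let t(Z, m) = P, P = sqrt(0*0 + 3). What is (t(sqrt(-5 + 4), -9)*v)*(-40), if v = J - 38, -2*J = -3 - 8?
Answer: 1300*sqrt(3) ≈ 2251.7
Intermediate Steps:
J = 11/2 (J = -(-3 - 8)/2 = -1/2*(-11) = 11/2 ≈ 5.5000)
P = sqrt(3) (P = sqrt(0 + 3) = sqrt(3) ≈ 1.7320)
t(Z, m) = sqrt(3)
v = -65/2 (v = 11/2 - 38 = -65/2 ≈ -32.500)
(t(sqrt(-5 + 4), -9)*v)*(-40) = (sqrt(3)*(-65/2))*(-40) = -65*sqrt(3)/2*(-40) = 1300*sqrt(3)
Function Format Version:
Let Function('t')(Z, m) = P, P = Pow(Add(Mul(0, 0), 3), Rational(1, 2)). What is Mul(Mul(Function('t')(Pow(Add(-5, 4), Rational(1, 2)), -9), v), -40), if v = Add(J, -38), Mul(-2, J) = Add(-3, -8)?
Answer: Mul(1300, Pow(3, Rational(1, 2))) ≈ 2251.7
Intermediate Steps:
J = Rational(11, 2) (J = Mul(Rational(-1, 2), Add(-3, -8)) = Mul(Rational(-1, 2), -11) = Rational(11, 2) ≈ 5.5000)
P = Pow(3, Rational(1, 2)) (P = Pow(Add(0, 3), Rational(1, 2)) = Pow(3, Rational(1, 2)) ≈ 1.7320)
Function('t')(Z, m) = Pow(3, Rational(1, 2))
v = Rational(-65, 2) (v = Add(Rational(11, 2), -38) = Rational(-65, 2) ≈ -32.500)
Mul(Mul(Function('t')(Pow(Add(-5, 4), Rational(1, 2)), -9), v), -40) = Mul(Mul(Pow(3, Rational(1, 2)), Rational(-65, 2)), -40) = Mul(Mul(Rational(-65, 2), Pow(3, Rational(1, 2))), -40) = Mul(1300, Pow(3, Rational(1, 2)))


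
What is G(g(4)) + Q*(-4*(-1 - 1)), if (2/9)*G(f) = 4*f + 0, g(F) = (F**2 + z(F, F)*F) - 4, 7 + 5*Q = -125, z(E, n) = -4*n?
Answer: -5736/5 ≈ -1147.2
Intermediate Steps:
Q = -132/5 (Q = -7/5 + (1/5)*(-125) = -7/5 - 25 = -132/5 ≈ -26.400)
g(F) = -4 - 3*F**2 (g(F) = (F**2 + (-4*F)*F) - 4 = (F**2 - 4*F**2) - 4 = -3*F**2 - 4 = -4 - 3*F**2)
G(f) = 18*f (G(f) = 9*(4*f + 0)/2 = 9*(4*f)/2 = 18*f)
G(g(4)) + Q*(-4*(-1 - 1)) = 18*(-4 - 3*4**2) - (-528)*(-1 - 1)/5 = 18*(-4 - 3*16) - (-528)*(-2)/5 = 18*(-4 - 48) - 132/5*8 = 18*(-52) - 1056/5 = -936 - 1056/5 = -5736/5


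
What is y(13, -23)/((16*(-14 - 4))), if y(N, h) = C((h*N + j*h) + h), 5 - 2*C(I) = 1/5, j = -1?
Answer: -1/120 ≈ -0.0083333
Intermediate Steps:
C(I) = 12/5 (C(I) = 5/2 - ½/5 = 5/2 - ½*⅕ = 5/2 - ⅒ = 12/5)
y(N, h) = 12/5
y(13, -23)/((16*(-14 - 4))) = 12/(5*((16*(-14 - 4)))) = 12/(5*((16*(-18)))) = (12/5)/(-288) = (12/5)*(-1/288) = -1/120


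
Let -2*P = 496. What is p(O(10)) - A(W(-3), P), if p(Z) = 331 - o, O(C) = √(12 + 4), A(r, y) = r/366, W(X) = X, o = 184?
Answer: 17935/122 ≈ 147.01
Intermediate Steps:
P = -248 (P = -½*496 = -248)
A(r, y) = r/366 (A(r, y) = r*(1/366) = r/366)
O(C) = 4 (O(C) = √16 = 4)
p(Z) = 147 (p(Z) = 331 - 1*184 = 331 - 184 = 147)
p(O(10)) - A(W(-3), P) = 147 - (-3)/366 = 147 - 1*(-1/122) = 147 + 1/122 = 17935/122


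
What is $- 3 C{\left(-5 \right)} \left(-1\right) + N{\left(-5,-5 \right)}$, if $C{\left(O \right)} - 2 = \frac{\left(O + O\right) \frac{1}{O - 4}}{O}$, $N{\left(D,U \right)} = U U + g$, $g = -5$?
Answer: $\frac{76}{3} \approx 25.333$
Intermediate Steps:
$N{\left(D,U \right)} = -5 + U^{2}$ ($N{\left(D,U \right)} = U U - 5 = U^{2} - 5 = -5 + U^{2}$)
$C{\left(O \right)} = 2 + \frac{2}{-4 + O}$ ($C{\left(O \right)} = 2 + \frac{\left(O + O\right) \frac{1}{O - 4}}{O} = 2 + \frac{2 O \frac{1}{-4 + O}}{O} = 2 + \frac{2}{-4 + O}$)
$- 3 C{\left(-5 \right)} \left(-1\right) + N{\left(-5,-5 \right)} = - 3 \frac{2 \left(-3 - 5\right)}{-4 - 5} \left(-1\right) - \left(5 - \left(-5\right)^{2}\right) = - 3 \cdot 2 \frac{1}{-9} \left(-8\right) \left(-1\right) + \left(-5 + 25\right) = - 3 \cdot 2 \left(- \frac{1}{9}\right) \left(-8\right) \left(-1\right) + 20 = - 3 \cdot \frac{16}{9} \left(-1\right) + 20 = \left(-3\right) \left(- \frac{16}{9}\right) + 20 = \frac{16}{3} + 20 = \frac{76}{3}$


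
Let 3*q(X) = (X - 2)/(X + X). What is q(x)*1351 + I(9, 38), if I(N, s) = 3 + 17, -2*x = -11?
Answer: 10777/66 ≈ 163.29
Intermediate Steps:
x = 11/2 (x = -1/2*(-11) = 11/2 ≈ 5.5000)
q(X) = (-2 + X)/(6*X) (q(X) = ((X - 2)/(X + X))/3 = ((-2 + X)/((2*X)))/3 = ((-2 + X)*(1/(2*X)))/3 = ((-2 + X)/(2*X))/3 = (-2 + X)/(6*X))
I(N, s) = 20
q(x)*1351 + I(9, 38) = ((-2 + 11/2)/(6*(11/2)))*1351 + 20 = ((1/6)*(2/11)*(7/2))*1351 + 20 = (7/66)*1351 + 20 = 9457/66 + 20 = 10777/66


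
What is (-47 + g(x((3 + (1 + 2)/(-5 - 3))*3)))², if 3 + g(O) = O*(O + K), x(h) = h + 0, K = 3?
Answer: 5202961/4096 ≈ 1270.3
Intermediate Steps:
x(h) = h
g(O) = -3 + O*(3 + O) (g(O) = -3 + O*(O + 3) = -3 + O*(3 + O))
(-47 + g(x((3 + (1 + 2)/(-5 - 3))*3)))² = (-47 + (-3 + ((3 + (1 + 2)/(-5 - 3))*3)² + 3*((3 + (1 + 2)/(-5 - 3))*3)))² = (-47 + (-3 + ((3 + 3/(-8))*3)² + 3*((3 + 3/(-8))*3)))² = (-47 + (-3 + ((3 + 3*(-⅛))*3)² + 3*((3 + 3*(-⅛))*3)))² = (-47 + (-3 + ((3 - 3/8)*3)² + 3*((3 - 3/8)*3)))² = (-47 + (-3 + ((21/8)*3)² + 3*((21/8)*3)))² = (-47 + (-3 + (63/8)² + 3*(63/8)))² = (-47 + (-3 + 3969/64 + 189/8))² = (-47 + 5289/64)² = (2281/64)² = 5202961/4096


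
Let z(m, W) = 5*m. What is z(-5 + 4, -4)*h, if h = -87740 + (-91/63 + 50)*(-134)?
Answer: 4241090/9 ≈ 4.7123e+5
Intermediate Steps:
h = -848218/9 (h = -87740 + (-91*1/63 + 50)*(-134) = -87740 + (-13/9 + 50)*(-134) = -87740 + (437/9)*(-134) = -87740 - 58558/9 = -848218/9 ≈ -94247.)
z(-5 + 4, -4)*h = (5*(-5 + 4))*(-848218/9) = (5*(-1))*(-848218/9) = -5*(-848218/9) = 4241090/9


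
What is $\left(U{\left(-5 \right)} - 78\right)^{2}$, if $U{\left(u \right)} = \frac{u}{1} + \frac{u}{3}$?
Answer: $\frac{64516}{9} \approx 7168.4$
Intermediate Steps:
$U{\left(u \right)} = \frac{4 u}{3}$ ($U{\left(u \right)} = u 1 + u \frac{1}{3} = u + \frac{u}{3} = \frac{4 u}{3}$)
$\left(U{\left(-5 \right)} - 78\right)^{2} = \left(\frac{4}{3} \left(-5\right) - 78\right)^{2} = \left(- \frac{20}{3} - 78\right)^{2} = \left(- \frac{254}{3}\right)^{2} = \frac{64516}{9}$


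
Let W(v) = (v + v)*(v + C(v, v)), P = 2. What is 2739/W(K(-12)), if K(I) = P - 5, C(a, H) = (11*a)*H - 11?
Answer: -913/170 ≈ -5.3706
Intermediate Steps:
C(a, H) = -11 + 11*H*a (C(a, H) = 11*H*a - 11 = -11 + 11*H*a)
K(I) = -3 (K(I) = 2 - 5 = -3)
W(v) = 2*v*(-11 + v + 11*v²) (W(v) = (v + v)*(v + (-11 + 11*v*v)) = (2*v)*(v + (-11 + 11*v²)) = (2*v)*(-11 + v + 11*v²) = 2*v*(-11 + v + 11*v²))
2739/W(K(-12)) = 2739/((2*(-3)*(-11 - 3 + 11*(-3)²))) = 2739/((2*(-3)*(-11 - 3 + 11*9))) = 2739/((2*(-3)*(-11 - 3 + 99))) = 2739/((2*(-3)*85)) = 2739/(-510) = 2739*(-1/510) = -913/170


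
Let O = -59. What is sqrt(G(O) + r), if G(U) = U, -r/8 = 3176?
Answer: I*sqrt(25467) ≈ 159.58*I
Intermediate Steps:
r = -25408 (r = -8*3176 = -25408)
sqrt(G(O) + r) = sqrt(-59 - 25408) = sqrt(-25467) = I*sqrt(25467)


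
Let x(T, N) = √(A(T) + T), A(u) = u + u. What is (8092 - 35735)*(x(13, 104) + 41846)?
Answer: -1156748978 - 27643*√39 ≈ -1.1569e+9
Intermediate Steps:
A(u) = 2*u
x(T, N) = √3*√T (x(T, N) = √(2*T + T) = √(3*T) = √3*√T)
(8092 - 35735)*(x(13, 104) + 41846) = (8092 - 35735)*(√3*√13 + 41846) = -27643*(√39 + 41846) = -27643*(41846 + √39) = -1156748978 - 27643*√39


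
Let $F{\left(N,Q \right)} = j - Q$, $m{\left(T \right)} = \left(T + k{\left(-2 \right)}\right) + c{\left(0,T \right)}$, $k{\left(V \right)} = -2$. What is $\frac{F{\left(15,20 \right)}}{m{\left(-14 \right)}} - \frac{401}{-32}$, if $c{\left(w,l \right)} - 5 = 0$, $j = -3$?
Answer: $\frac{5147}{352} \approx 14.622$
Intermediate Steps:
$c{\left(w,l \right)} = 5$ ($c{\left(w,l \right)} = 5 + 0 = 5$)
$m{\left(T \right)} = 3 + T$ ($m{\left(T \right)} = \left(T - 2\right) + 5 = \left(-2 + T\right) + 5 = 3 + T$)
$F{\left(N,Q \right)} = -3 - Q$
$\frac{F{\left(15,20 \right)}}{m{\left(-14 \right)}} - \frac{401}{-32} = \frac{-3 - 20}{3 - 14} - \frac{401}{-32} = \frac{-3 - 20}{-11} - - \frac{401}{32} = \left(-23\right) \left(- \frac{1}{11}\right) + \frac{401}{32} = \frac{23}{11} + \frac{401}{32} = \frac{5147}{352}$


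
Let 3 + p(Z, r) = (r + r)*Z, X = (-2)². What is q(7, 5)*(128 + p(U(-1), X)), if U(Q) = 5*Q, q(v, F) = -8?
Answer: -680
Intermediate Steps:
X = 4
p(Z, r) = -3 + 2*Z*r (p(Z, r) = -3 + (r + r)*Z = -3 + (2*r)*Z = -3 + 2*Z*r)
q(7, 5)*(128 + p(U(-1), X)) = -8*(128 + (-3 + 2*(5*(-1))*4)) = -8*(128 + (-3 + 2*(-5)*4)) = -8*(128 + (-3 - 40)) = -8*(128 - 43) = -8*85 = -680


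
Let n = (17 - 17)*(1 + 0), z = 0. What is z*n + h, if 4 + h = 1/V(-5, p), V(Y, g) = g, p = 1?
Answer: -3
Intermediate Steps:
n = 0 (n = 0*1 = 0)
h = -3 (h = -4 + 1/1 = -4 + 1 = -3)
z*n + h = 0*0 - 3 = 0 - 3 = -3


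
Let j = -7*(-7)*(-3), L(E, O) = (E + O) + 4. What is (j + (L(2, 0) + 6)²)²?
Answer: 9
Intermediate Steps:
L(E, O) = 4 + E + O
j = -147 (j = 49*(-3) = -147)
(j + (L(2, 0) + 6)²)² = (-147 + ((4 + 2 + 0) + 6)²)² = (-147 + (6 + 6)²)² = (-147 + 12²)² = (-147 + 144)² = (-3)² = 9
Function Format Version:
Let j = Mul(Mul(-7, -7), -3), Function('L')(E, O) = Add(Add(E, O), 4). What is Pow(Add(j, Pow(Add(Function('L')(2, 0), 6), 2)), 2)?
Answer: 9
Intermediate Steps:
Function('L')(E, O) = Add(4, E, O)
j = -147 (j = Mul(49, -3) = -147)
Pow(Add(j, Pow(Add(Function('L')(2, 0), 6), 2)), 2) = Pow(Add(-147, Pow(Add(Add(4, 2, 0), 6), 2)), 2) = Pow(Add(-147, Pow(Add(6, 6), 2)), 2) = Pow(Add(-147, Pow(12, 2)), 2) = Pow(Add(-147, 144), 2) = Pow(-3, 2) = 9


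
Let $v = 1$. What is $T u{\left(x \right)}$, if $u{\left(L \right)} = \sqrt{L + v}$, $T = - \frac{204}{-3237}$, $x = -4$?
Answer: $\frac{68 i \sqrt{3}}{1079} \approx 0.10916 i$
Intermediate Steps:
$T = \frac{68}{1079}$ ($T = \left(-204\right) \left(- \frac{1}{3237}\right) = \frac{68}{1079} \approx 0.063021$)
$u{\left(L \right)} = \sqrt{1 + L}$ ($u{\left(L \right)} = \sqrt{L + 1} = \sqrt{1 + L}$)
$T u{\left(x \right)} = \frac{68 \sqrt{1 - 4}}{1079} = \frac{68 \sqrt{-3}}{1079} = \frac{68 i \sqrt{3}}{1079}$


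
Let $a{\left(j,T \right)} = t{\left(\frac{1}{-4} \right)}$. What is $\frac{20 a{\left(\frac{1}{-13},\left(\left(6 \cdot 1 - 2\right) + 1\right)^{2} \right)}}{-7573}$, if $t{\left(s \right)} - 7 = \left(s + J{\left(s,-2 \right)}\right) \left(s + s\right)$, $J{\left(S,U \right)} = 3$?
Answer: $- \frac{225}{15146} \approx -0.014855$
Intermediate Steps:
$t{\left(s \right)} = 7 + 2 s \left(3 + s\right)$ ($t{\left(s \right)} = 7 + \left(s + 3\right) \left(s + s\right) = 7 + \left(3 + s\right) 2 s = 7 + 2 s \left(3 + s\right)$)
$a{\left(j,T \right)} = \frac{45}{8}$ ($a{\left(j,T \right)} = 7 + 2 \left(\frac{1}{-4}\right)^{2} + \frac{6}{-4} = 7 + 2 \left(- \frac{1}{4}\right)^{2} + 6 \left(- \frac{1}{4}\right) = 7 + 2 \cdot \frac{1}{16} - \frac{3}{2} = 7 + \frac{1}{8} - \frac{3}{2} = \frac{45}{8}$)
$\frac{20 a{\left(\frac{1}{-13},\left(\left(6 \cdot 1 - 2\right) + 1\right)^{2} \right)}}{-7573} = \frac{20 \cdot \frac{45}{8}}{-7573} = \frac{225}{2} \left(- \frac{1}{7573}\right) = - \frac{225}{15146}$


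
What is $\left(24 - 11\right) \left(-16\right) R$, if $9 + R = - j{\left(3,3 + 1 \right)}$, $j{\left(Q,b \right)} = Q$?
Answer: $2496$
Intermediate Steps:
$R = -12$ ($R = -9 - 3 = -12$)
$\left(24 - 11\right) \left(-16\right) R = \left(24 - 11\right) \left(-16\right) \left(-12\right) = 13 \left(-16\right) \left(-12\right) = \left(-208\right) \left(-12\right) = 2496$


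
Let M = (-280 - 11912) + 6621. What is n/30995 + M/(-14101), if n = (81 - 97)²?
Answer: 176283001/437060495 ≈ 0.40334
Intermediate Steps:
n = 256 (n = (-16)² = 256)
M = -5571 (M = -12192 + 6621 = -5571)
n/30995 + M/(-14101) = 256/30995 - 5571/(-14101) = 256*(1/30995) - 5571*(-1/14101) = 256/30995 + 5571/14101 = 176283001/437060495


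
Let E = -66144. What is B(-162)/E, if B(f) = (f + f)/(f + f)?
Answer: -1/66144 ≈ -1.5119e-5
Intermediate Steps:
B(f) = 1 (B(f) = (2*f)/((2*f)) = (2*f)*(1/(2*f)) = 1)
B(-162)/E = 1/(-66144) = 1*(-1/66144) = -1/66144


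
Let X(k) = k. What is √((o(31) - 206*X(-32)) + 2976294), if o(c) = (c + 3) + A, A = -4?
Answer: 2*√745729 ≈ 1727.1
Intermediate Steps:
o(c) = -1 + c (o(c) = (c + 3) - 4 = (3 + c) - 4 = -1 + c)
√((o(31) - 206*X(-32)) + 2976294) = √(((-1 + 31) - 206*(-32)) + 2976294) = √((30 + 6592) + 2976294) = √(6622 + 2976294) = √2982916 = 2*√745729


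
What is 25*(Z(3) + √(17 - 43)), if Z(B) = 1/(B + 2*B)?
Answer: 25/9 + 25*I*√26 ≈ 2.7778 + 127.48*I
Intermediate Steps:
Z(B) = 1/(3*B)
25*(Z(3) + √(17 - 43)) = 25*((⅓)/3 + √(17 - 43)) = 25*((⅓)*(⅓) + √(-26)) = 25*(⅑ + I*√26) = 25/9 + 25*I*√26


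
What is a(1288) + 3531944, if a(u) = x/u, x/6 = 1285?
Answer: 2274575791/644 ≈ 3.5319e+6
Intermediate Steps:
x = 7710 (x = 6*1285 = 7710)
a(u) = 7710/u
a(1288) + 3531944 = 7710/1288 + 3531944 = 7710*(1/1288) + 3531944 = 3855/644 + 3531944 = 2274575791/644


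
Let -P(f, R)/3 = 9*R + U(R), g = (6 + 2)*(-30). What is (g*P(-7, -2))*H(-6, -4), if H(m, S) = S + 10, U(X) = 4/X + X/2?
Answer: -90720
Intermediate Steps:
U(X) = X/2 + 4/X (U(X) = 4/X + X*(½) = 4/X + X/2 = X/2 + 4/X)
H(m, S) = 10 + S
g = -240 (g = 8*(-30) = -240)
P(f, R) = -12/R - 57*R/2 (P(f, R) = -3*(9*R + (R/2 + 4/R)) = -3*(4/R + 19*R/2) = -12/R - 57*R/2)
(g*P(-7, -2))*H(-6, -4) = (-240*(-12/(-2) - 57/2*(-2)))*(10 - 4) = -240*(-12*(-½) + 57)*6 = -240*(6 + 57)*6 = -240*63*6 = -15120*6 = -90720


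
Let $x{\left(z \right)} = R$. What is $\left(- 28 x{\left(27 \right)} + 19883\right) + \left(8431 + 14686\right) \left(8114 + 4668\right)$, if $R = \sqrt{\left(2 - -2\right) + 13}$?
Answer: $295501377 - 28 \sqrt{17} \approx 2.955 \cdot 10^{8}$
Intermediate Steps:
$R = \sqrt{17}$ ($R = \sqrt{\left(2 + 2\right) + 13} = \sqrt{4 + 13} = \sqrt{17} \approx 4.1231$)
$x{\left(z \right)} = \sqrt{17}$
$\left(- 28 x{\left(27 \right)} + 19883\right) + \left(8431 + 14686\right) \left(8114 + 4668\right) = \left(- 28 \sqrt{17} + 19883\right) + \left(8431 + 14686\right) \left(8114 + 4668\right) = \left(19883 - 28 \sqrt{17}\right) + 23117 \cdot 12782 = \left(19883 - 28 \sqrt{17}\right) + 295481494 = 295501377 - 28 \sqrt{17}$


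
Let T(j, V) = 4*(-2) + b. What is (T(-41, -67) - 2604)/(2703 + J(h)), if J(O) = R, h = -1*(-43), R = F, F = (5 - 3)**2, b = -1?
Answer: -2613/2707 ≈ -0.96527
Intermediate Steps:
F = 4 (F = 2**2 = 4)
R = 4
T(j, V) = -9 (T(j, V) = 4*(-2) - 1 = -8 - 1 = -9)
h = 43
J(O) = 4
(T(-41, -67) - 2604)/(2703 + J(h)) = (-9 - 2604)/(2703 + 4) = -2613/2707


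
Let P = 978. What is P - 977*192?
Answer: -186606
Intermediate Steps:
P - 977*192 = 978 - 977*192 = 978 - 187584 = -186606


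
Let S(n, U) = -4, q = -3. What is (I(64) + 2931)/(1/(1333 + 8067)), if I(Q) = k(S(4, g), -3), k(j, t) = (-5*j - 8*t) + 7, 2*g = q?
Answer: 28030800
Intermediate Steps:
g = -3/2 (g = (1/2)*(-3) = -3/2 ≈ -1.5000)
k(j, t) = 7 - 8*t - 5*j (k(j, t) = (-8*t - 5*j) + 7 = 7 - 8*t - 5*j)
I(Q) = 51 (I(Q) = 7 - 8*(-3) - 5*(-4) = 7 + 24 + 20 = 51)
(I(64) + 2931)/(1/(1333 + 8067)) = (51 + 2931)/(1/(1333 + 8067)) = 2982/(1/9400) = 2982*9400 = 28030800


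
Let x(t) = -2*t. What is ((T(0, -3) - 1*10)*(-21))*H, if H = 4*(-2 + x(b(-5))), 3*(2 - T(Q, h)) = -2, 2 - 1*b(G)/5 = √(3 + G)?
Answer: -13552 + 6160*I*√2 ≈ -13552.0 + 8711.6*I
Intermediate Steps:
b(G) = 10 - 5*√(3 + G)
T(Q, h) = 8/3 (T(Q, h) = 2 - ⅓*(-2) = 2 + ⅔ = 8/3)
H = -88 + 40*I*√2 (H = 4*(-2 - 2*(10 - 5*√(3 - 5))) = 4*(-2 - 2*(10 - 5*I*√2)) = 4*(-2 + (-20 + 10*I*√2)) = 4*(-22 + 10*I*√2) = -88 + 40*I*√2 ≈ -88.0 + 56.569*I)
((T(0, -3) - 1*10)*(-21))*H = ((8/3 - 1*10)*(-21))*(-88 + 40*I*√2) = ((8/3 - 10)*(-21))*(-88 + 40*I*√2) = (-22/3*(-21))*(-88 + 40*I*√2) = 154*(-88 + 40*I*√2) = -13552 + 6160*I*√2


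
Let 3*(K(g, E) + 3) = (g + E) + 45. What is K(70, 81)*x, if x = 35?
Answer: 6545/3 ≈ 2181.7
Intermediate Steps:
K(g, E) = 12 + E/3 + g/3 (K(g, E) = -3 + ((g + E) + 45)/3 = -3 + ((E + g) + 45)/3 = -3 + (45 + E + g)/3 = -3 + (15 + E/3 + g/3) = 12 + E/3 + g/3)
K(70, 81)*x = (12 + (⅓)*81 + (⅓)*70)*35 = (12 + 27 + 70/3)*35 = (187/3)*35 = 6545/3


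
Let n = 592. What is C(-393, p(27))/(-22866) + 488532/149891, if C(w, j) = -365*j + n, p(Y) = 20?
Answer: 2029373590/571234601 ≈ 3.5526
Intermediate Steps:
C(w, j) = 592 - 365*j (C(w, j) = -365*j + 592 = 592 - 365*j)
C(-393, p(27))/(-22866) + 488532/149891 = (592 - 365*20)/(-22866) + 488532/149891 = (592 - 7300)*(-1/22866) + 488532*(1/149891) = -6708*(-1/22866) + 488532/149891 = 1118/3811 + 488532/149891 = 2029373590/571234601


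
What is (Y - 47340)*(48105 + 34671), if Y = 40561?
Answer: -561138504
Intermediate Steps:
(Y - 47340)*(48105 + 34671) = (40561 - 47340)*(48105 + 34671) = -6779*82776 = -561138504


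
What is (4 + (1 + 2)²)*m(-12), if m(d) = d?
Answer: -156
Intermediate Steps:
(4 + (1 + 2)²)*m(-12) = (4 + (1 + 2)²)*(-12) = (4 + 3²)*(-12) = (4 + 9)*(-12) = 13*(-12) = -156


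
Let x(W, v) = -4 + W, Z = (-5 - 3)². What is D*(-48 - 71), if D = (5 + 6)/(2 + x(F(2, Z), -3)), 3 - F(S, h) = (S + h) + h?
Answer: 1309/129 ≈ 10.147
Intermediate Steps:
Z = 64 (Z = (-8)² = 64)
F(S, h) = 3 - S - 2*h (F(S, h) = 3 - ((S + h) + h) = 3 - (S + 2*h) = 3 + (-S - 2*h) = 3 - S - 2*h)
D = -11/129 (D = (5 + 6)/(2 + (-4 + (3 - 1*2 - 2*64))) = 11/(2 + (-4 + (3 - 2 - 128))) = 11/(2 + (-4 - 127)) = 11/(2 - 131) = 11/(-129) = 11*(-1/129) = -11/129 ≈ -0.085271)
D*(-48 - 71) = -11*(-48 - 71)/129 = -11/129*(-119) = 1309/129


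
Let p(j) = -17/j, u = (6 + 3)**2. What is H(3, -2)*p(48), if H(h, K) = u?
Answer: -459/16 ≈ -28.688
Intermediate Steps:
u = 81 (u = 9**2 = 81)
H(h, K) = 81
H(3, -2)*p(48) = 81*(-17/48) = -459/16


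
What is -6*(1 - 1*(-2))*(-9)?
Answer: 162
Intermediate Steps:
-6*(1 - 1*(-2))*(-9) = -6*(1 + 2)*(-9) = -6*3*(-9) = -18*(-9) = 162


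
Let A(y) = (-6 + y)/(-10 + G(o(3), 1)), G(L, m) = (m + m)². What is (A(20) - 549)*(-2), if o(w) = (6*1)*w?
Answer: 3308/3 ≈ 1102.7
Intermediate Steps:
o(w) = 6*w
G(L, m) = 4*m² (G(L, m) = (2*m)² = 4*m²)
A(y) = 1 - y/6 (A(y) = (-6 + y)/(-10 + 4*1²) = (-6 + y)/(-10 + 4*1) = (-6 + y)/(-10 + 4) = (-6 + y)/(-6) = (-6 + y)*(-⅙) = 1 - y/6)
(A(20) - 549)*(-2) = ((1 - ⅙*20) - 549)*(-2) = ((1 - 10/3) - 549)*(-2) = (-7/3 - 549)*(-2) = -1654/3*(-2) = 3308/3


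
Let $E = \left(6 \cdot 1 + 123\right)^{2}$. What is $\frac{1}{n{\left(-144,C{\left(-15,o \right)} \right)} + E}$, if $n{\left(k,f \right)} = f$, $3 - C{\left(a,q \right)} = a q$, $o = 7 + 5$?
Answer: $\frac{1}{16824} \approx 5.9439 \cdot 10^{-5}$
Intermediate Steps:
$o = 12$
$C{\left(a,q \right)} = 3 - a q$
$E = 16641$ ($E = \left(6 + 123\right)^{2} = 129^{2} = 16641$)
$\frac{1}{n{\left(-144,C{\left(-15,o \right)} \right)} + E} = \frac{1}{\left(3 - \left(-15\right) 12\right) + 16641} = \frac{1}{\left(3 + 180\right) + 16641} = \frac{1}{183 + 16641} = \frac{1}{16824}$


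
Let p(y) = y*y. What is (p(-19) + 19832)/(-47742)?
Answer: -6731/15914 ≈ -0.42296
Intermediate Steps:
p(y) = y**2
(p(-19) + 19832)/(-47742) = ((-19)**2 + 19832)/(-47742) = (361 + 19832)*(-1/47742) = 20193*(-1/47742) = -6731/15914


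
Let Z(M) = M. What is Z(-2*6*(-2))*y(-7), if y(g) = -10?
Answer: -240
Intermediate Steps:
Z(-2*6*(-2))*y(-7) = (-2*6*(-2))*(-10) = -12*(-2)*(-10) = 24*(-10) = -240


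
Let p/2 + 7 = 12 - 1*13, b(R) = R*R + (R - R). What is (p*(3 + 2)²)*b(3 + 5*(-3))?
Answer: -57600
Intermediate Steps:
b(R) = R² (b(R) = R² + 0 = R²)
p = -16 (p = -14 + 2*(12 - 1*13) = -14 + 2*(12 - 13) = -14 + 2*(-1) = -14 - 2 = -16)
(p*(3 + 2)²)*b(3 + 5*(-3)) = (-16*(3 + 2)²)*(3 + 5*(-3))² = (-16*5²)*(3 - 15)² = -16*25*(-12)² = -400*144 = -57600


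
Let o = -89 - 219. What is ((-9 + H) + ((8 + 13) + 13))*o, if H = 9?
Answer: -10472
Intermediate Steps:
o = -308
((-9 + H) + ((8 + 13) + 13))*o = ((-9 + 9) + ((8 + 13) + 13))*(-308) = (0 + (21 + 13))*(-308) = (0 + 34)*(-308) = 34*(-308) = -10472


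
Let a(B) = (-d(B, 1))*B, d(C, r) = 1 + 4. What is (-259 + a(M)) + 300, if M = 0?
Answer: 41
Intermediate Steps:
d(C, r) = 5
a(B) = -5*B (a(B) = (-1*5)*B = -5*B)
(-259 + a(M)) + 300 = (-259 - 5*0) + 300 = (-259 + 0) + 300 = -259 + 300 = 41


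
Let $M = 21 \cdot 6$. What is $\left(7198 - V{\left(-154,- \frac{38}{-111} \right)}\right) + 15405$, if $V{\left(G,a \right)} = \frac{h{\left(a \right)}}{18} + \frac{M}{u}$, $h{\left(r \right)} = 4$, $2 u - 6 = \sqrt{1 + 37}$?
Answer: $\frac{210229}{9} - 126 \sqrt{38} \approx 22582.0$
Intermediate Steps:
$u = 3 + \frac{\sqrt{38}}{2}$ ($u = 3 + \frac{\sqrt{1 + 37}}{2} = 3 + \frac{\sqrt{38}}{2} \approx 6.0822$)
$M = 126$
$V{\left(G,a \right)} = \frac{2}{9} + \frac{126}{3 + \frac{\sqrt{38}}{2}}$ ($V{\left(G,a \right)} = \frac{4}{18} + \frac{126}{3 + \frac{\sqrt{38}}{2}} = 4 \cdot \frac{1}{18} + \frac{126}{3 + \frac{\sqrt{38}}{2}} = \frac{2}{9} + \frac{126}{3 + \frac{\sqrt{38}}{2}}$)
$\left(7198 - V{\left(-154,- \frac{38}{-111} \right)}\right) + 15405 = \left(7198 - \left(- \frac{6802}{9} + 126 \sqrt{38}\right)\right) + 15405 = \left(7198 + \left(\frac{6802}{9} - 126 \sqrt{38}\right)\right) + 15405 = \left(\frac{71584}{9} - 126 \sqrt{38}\right) + 15405 = \frac{210229}{9} - 126 \sqrt{38}$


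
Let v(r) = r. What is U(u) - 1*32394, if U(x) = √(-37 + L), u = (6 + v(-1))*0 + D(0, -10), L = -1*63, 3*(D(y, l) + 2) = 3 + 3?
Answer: -32394 + 10*I ≈ -32394.0 + 10.0*I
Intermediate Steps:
D(y, l) = 0 (D(y, l) = -2 + (3 + 3)/3 = -2 + (⅓)*6 = -2 + 2 = 0)
L = -63
u = 0 (u = (6 - 1)*0 + 0 = 5*0 + 0 = 0 + 0 = 0)
U(x) = 10*I (U(x) = √(-37 - 63) = √(-100) = 10*I)
U(u) - 1*32394 = 10*I - 1*32394 = 10*I - 32394 = -32394 + 10*I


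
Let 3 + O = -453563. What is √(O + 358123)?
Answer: I*√95443 ≈ 308.94*I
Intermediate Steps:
O = -453566 (O = -3 - 453563 = -453566)
√(O + 358123) = √(-453566 + 358123) = √(-95443) = I*√95443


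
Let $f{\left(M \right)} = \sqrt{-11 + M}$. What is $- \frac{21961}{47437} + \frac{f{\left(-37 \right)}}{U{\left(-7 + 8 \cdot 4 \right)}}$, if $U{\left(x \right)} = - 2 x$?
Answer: $- \frac{21961}{47437} - \frac{2 i \sqrt{3}}{25} \approx -0.46295 - 0.13856 i$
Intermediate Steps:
$- \frac{21961}{47437} + \frac{f{\left(-37 \right)}}{U{\left(-7 + 8 \cdot 4 \right)}} = - \frac{21961}{47437} + \frac{\sqrt{-11 - 37}}{\left(-2\right) \left(-7 + 8 \cdot 4\right)} = \left(-21961\right) \frac{1}{47437} + \frac{\sqrt{-48}}{\left(-2\right) \left(-7 + 32\right)} = - \frac{21961}{47437} + \frac{4 i \sqrt{3}}{\left(-2\right) 25} = - \frac{21961}{47437} + \frac{4 i \sqrt{3}}{-50} = - \frac{21961}{47437} + 4 i \sqrt{3} \left(- \frac{1}{50}\right) = - \frac{21961}{47437} - \frac{2 i \sqrt{3}}{25}$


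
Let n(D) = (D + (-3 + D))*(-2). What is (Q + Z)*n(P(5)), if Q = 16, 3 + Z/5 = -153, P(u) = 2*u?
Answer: 25976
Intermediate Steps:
Z = -780 (Z = -15 + 5*(-153) = -15 - 765 = -780)
n(D) = 6 - 4*D (n(D) = (-3 + 2*D)*(-2) = 6 - 4*D)
(Q + Z)*n(P(5)) = (16 - 780)*(6 - 8*5) = -764*(6 - 4*10) = -764*(6 - 40) = -764*(-34) = 25976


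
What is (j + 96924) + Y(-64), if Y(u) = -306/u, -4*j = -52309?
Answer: 3520193/32 ≈ 1.1001e+5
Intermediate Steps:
j = 52309/4 (j = -1/4*(-52309) = 52309/4 ≈ 13077.)
(j + 96924) + Y(-64) = (52309/4 + 96924) - 306/(-64) = 440005/4 - 306*(-1/64) = 440005/4 + 153/32 = 3520193/32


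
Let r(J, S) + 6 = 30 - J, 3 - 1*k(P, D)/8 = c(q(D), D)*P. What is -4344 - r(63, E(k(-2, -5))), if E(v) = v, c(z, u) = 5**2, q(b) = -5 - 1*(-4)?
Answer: -4305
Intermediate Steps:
q(b) = -1 (q(b) = -5 + 4 = -1)
c(z, u) = 25
k(P, D) = 24 - 200*P
r(J, S) = 24 - J (r(J, S) = -6 + (30 - J) = 24 - J)
-4344 - r(63, E(k(-2, -5))) = -4344 - (24 - 1*63) = -4344 - (24 - 63) = -4344 - 1*(-39) = -4344 + 39 = -4305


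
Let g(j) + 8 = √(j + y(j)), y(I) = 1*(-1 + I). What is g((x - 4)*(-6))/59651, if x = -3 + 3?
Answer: -8/59651 + √47/59651 ≈ -1.9184e-5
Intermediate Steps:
x = 0
y(I) = -1 + I
g(j) = -8 + √(-1 + 2*j) (g(j) = -8 + √(j + (-1 + j)) = -8 + √(-1 + 2*j))
g((x - 4)*(-6))/59651 = (-8 + √(-1 + 2*((0 - 4)*(-6))))/59651 = (-8 + √(-1 + 2*(-4*(-6))))*(1/59651) = (-8 + √(-1 + 2*24))*(1/59651) = (-8 + √(-1 + 48))*(1/59651) = (-8 + √47)*(1/59651) = -8/59651 + √47/59651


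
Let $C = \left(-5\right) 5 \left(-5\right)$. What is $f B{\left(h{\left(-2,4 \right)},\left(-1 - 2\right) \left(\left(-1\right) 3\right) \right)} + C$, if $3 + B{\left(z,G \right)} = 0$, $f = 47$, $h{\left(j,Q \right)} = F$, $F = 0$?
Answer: $-16$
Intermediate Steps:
$h{\left(j,Q \right)} = 0$
$C = 125$ ($C = \left(-25\right) \left(-5\right) = 125$)
$B{\left(z,G \right)} = -3$ ($B{\left(z,G \right)} = -3 + 0 = -3$)
$f B{\left(h{\left(-2,4 \right)},\left(-1 - 2\right) \left(\left(-1\right) 3\right) \right)} + C = 47 \left(-3\right) + 125 = -141 + 125 = -16$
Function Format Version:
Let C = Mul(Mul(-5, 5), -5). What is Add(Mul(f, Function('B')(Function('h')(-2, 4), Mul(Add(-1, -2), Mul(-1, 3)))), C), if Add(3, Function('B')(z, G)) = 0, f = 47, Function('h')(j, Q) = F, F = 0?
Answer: -16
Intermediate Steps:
Function('h')(j, Q) = 0
C = 125 (C = Mul(-25, -5) = 125)
Function('B')(z, G) = -3 (Function('B')(z, G) = Add(-3, 0) = -3)
Add(Mul(f, Function('B')(Function('h')(-2, 4), Mul(Add(-1, -2), Mul(-1, 3)))), C) = Add(Mul(47, -3), 125) = Add(-141, 125) = -16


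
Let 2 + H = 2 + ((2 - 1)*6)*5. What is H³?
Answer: 27000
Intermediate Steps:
H = 30 (H = -2 + (2 + ((2 - 1)*6)*5) = -2 + (2 + (1*6)*5) = -2 + (2 + 6*5) = -2 + (2 + 30) = -2 + 32 = 30)
H³ = 30³ = 27000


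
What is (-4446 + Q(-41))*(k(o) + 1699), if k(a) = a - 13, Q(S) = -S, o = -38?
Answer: -7259440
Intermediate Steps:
k(a) = -13 + a
(-4446 + Q(-41))*(k(o) + 1699) = (-4446 - 1*(-41))*((-13 - 38) + 1699) = (-4446 + 41)*(-51 + 1699) = -4405*1648 = -7259440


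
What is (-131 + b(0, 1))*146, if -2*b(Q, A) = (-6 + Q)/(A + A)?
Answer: -18907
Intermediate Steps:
b(Q, A) = -(-6 + Q)/(4*A) (b(Q, A) = -(-6 + Q)/(2*(A + A)) = -(-6 + Q)/(2*(2*A)) = -(-6 + Q)*1/(2*A)/2 = -(-6 + Q)/(4*A))
(-131 + b(0, 1))*146 = (-131 + (¼)*(6 - 1*0)/1)*146 = (-131 + (¼)*1*(6 + 0))*146 = (-131 + (¼)*1*6)*146 = (-131 + 3/2)*146 = -259/2*146 = -18907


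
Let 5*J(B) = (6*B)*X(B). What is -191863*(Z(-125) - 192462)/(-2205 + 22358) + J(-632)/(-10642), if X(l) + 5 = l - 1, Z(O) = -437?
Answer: 140661640447463/76595795 ≈ 1.8364e+6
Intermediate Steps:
X(l) = -6 + l (X(l) = -5 + (l - 1) = -5 + (-1 + l) = -6 + l)
J(B) = 6*B*(-6 + B)/5 (J(B) = ((6*B)*(-6 + B))/5 = (6*B*(-6 + B))/5 = 6*B*(-6 + B)/5)
-191863*(Z(-125) - 192462)/(-2205 + 22358) + J(-632)/(-10642) = -191863*(-437 - 192462)/(-2205 + 22358) + ((6/5)*(-632)*(-6 - 632))/(-10642) = -191863/(20153/(-192899)) + ((6/5)*(-632)*(-638))*(-1/10642) = -191863/(20153*(-1/192899)) + (2419296/5)*(-1/10642) = -191863/(-2879/27557) - 1209648/26605 = -191863*(-27557/2879) - 1209648/26605 = 5287168691/2879 - 1209648/26605 = 140661640447463/76595795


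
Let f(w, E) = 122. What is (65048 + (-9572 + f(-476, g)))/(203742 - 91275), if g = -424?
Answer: 55598/112467 ≈ 0.49435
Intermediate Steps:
(65048 + (-9572 + f(-476, g)))/(203742 - 91275) = (65048 + (-9572 + 122))/(203742 - 91275) = (65048 - 9450)/112467 = 55598*(1/112467) = 55598/112467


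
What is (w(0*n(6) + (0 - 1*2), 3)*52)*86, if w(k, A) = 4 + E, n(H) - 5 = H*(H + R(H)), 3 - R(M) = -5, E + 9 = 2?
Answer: -13416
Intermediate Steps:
E = -7 (E = -9 + 2 = -7)
R(M) = 8 (R(M) = 3 - 1*(-5) = 3 + 5 = 8)
n(H) = 5 + H*(8 + H) (n(H) = 5 + H*(H + 8) = 5 + H*(8 + H))
w(k, A) = -3 (w(k, A) = 4 - 7 = -3)
(w(0*n(6) + (0 - 1*2), 3)*52)*86 = -3*52*86 = -156*86 = -13416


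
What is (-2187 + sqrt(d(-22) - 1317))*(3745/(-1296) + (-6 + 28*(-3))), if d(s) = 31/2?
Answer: 3250395/16 - 120385*I*sqrt(5206)/2592 ≈ 2.0315e+5 - 3351.1*I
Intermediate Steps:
d(s) = 31/2 (d(s) = 31*(1/2) = 31/2)
(-2187 + sqrt(d(-22) - 1317))*(3745/(-1296) + (-6 + 28*(-3))) = (-2187 + sqrt(31/2 - 1317))*(3745/(-1296) + (-6 + 28*(-3))) = (-2187 + sqrt(-2603/2))*(3745*(-1/1296) + (-6 - 84)) = (-2187 + I*sqrt(5206)/2)*(-3745/1296 - 90) = (-2187 + I*sqrt(5206)/2)*(-120385/1296) = 3250395/16 - 120385*I*sqrt(5206)/2592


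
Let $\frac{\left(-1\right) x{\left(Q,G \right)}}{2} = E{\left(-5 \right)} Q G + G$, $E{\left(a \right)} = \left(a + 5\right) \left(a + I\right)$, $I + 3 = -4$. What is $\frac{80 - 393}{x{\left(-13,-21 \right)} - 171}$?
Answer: $\frac{313}{129} \approx 2.4264$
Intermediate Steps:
$I = -7$ ($I = -3 - 4 = -7$)
$E{\left(a \right)} = \left(-7 + a\right) \left(5 + a\right)$ ($E{\left(a \right)} = \left(a + 5\right) \left(a - 7\right) = \left(5 + a\right) \left(-7 + a\right) = \left(-7 + a\right) \left(5 + a\right)$)
$x{\left(Q,G \right)} = - 2 G$ ($x{\left(Q,G \right)} = - 2 \left(\left(-35 + \left(-5\right)^{2} - -10\right) Q G + G\right) = - 2 \left(\left(-35 + 25 + 10\right) Q G + G\right) = - 2 \left(0 Q G + G\right) = - 2 \left(0 G + G\right) = - 2 \left(0 + G\right) = - 2 G$)
$\frac{80 - 393}{x{\left(-13,-21 \right)} - 171} = \frac{80 - 393}{\left(-2\right) \left(-21\right) - 171} = - \frac{313}{42 - 171} = - \frac{313}{-129} = \left(-313\right) \left(- \frac{1}{129}\right) = \frac{313}{129}$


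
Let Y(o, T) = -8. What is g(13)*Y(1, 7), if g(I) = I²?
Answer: -1352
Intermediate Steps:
g(13)*Y(1, 7) = 13²*(-8) = 169*(-8) = -1352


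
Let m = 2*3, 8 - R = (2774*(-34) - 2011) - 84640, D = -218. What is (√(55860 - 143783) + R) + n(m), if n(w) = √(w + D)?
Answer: 180975 + I*√87923 + 2*I*√53 ≈ 1.8098e+5 + 311.08*I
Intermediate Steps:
R = 180975 (R = 8 - ((2774*(-34) - 2011) - 84640) = 8 - ((-94316 - 2011) - 84640) = 8 - (-96327 - 84640) = 8 - 1*(-180967) = 8 + 180967 = 180975)
m = 6
n(w) = √(-218 + w) (n(w) = √(w - 218) = √(-218 + w))
(√(55860 - 143783) + R) + n(m) = (√(55860 - 143783) + 180975) + √(-218 + 6) = (√(-87923) + 180975) + √(-212) = (I*√87923 + 180975) + 2*I*√53 = (180975 + I*√87923) + 2*I*√53 = 180975 + I*√87923 + 2*I*√53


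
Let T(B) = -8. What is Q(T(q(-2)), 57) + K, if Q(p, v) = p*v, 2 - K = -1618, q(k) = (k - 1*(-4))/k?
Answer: 1164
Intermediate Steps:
q(k) = (4 + k)/k (q(k) = (k + 4)/k = (4 + k)/k)
K = 1620 (K = 2 - 1*(-1618) = 2 + 1618 = 1620)
Q(T(q(-2)), 57) + K = -8*57 + 1620 = -456 + 1620 = 1164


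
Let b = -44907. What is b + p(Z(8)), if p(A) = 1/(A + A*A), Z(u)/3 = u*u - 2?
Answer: -1561955273/34782 ≈ -44907.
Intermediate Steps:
Z(u) = -6 + 3*u² (Z(u) = 3*(u*u - 2) = 3*(u² - 2) = 3*(-2 + u²) = -6 + 3*u²)
p(A) = 1/(A + A²)
b + p(Z(8)) = -44907 + 1/((-6 + 3*8²)*(1 + (-6 + 3*8²))) = -44907 + 1/((-6 + 3*64)*(1 + (-6 + 3*64))) = -44907 + 1/((-6 + 192)*(1 + (-6 + 192))) = -44907 + 1/(186*(1 + 186)) = -44907 + (1/186)/187 = -44907 + (1/186)*(1/187) = -44907 + 1/34782 = -1561955273/34782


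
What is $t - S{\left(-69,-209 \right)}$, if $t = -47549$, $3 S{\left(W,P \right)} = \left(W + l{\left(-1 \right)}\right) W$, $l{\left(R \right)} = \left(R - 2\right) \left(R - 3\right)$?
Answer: $-48860$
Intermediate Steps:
$l{\left(R \right)} = \left(-3 + R\right) \left(-2 + R\right)$ ($l{\left(R \right)} = \left(-2 + R\right) \left(-3 + R\right) = \left(-3 + R\right) \left(-2 + R\right)$)
$S{\left(W,P \right)} = \frac{W \left(12 + W\right)}{3}$ ($S{\left(W,P \right)} = \frac{\left(W + \left(6 + \left(-1\right)^{2} - -5\right)\right) W}{3} = \frac{\left(W + \left(6 + 1 + 5\right)\right) W}{3} = \frac{\left(W + 12\right) W}{3} = \frac{\left(12 + W\right) W}{3} = \frac{W \left(12 + W\right)}{3}$)
$t - S{\left(-69,-209 \right)} = -47549 - \frac{1}{3} \left(-69\right) \left(12 - 69\right) = -47549 - \frac{1}{3} \left(-69\right) \left(-57\right) = -47549 - 1311 = -48860$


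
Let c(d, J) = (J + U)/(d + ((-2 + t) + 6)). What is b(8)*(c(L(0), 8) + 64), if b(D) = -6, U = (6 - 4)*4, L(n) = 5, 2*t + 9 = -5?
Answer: -432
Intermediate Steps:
t = -7 (t = -9/2 + (½)*(-5) = -9/2 - 5/2 = -7)
U = 8 (U = 2*4 = 8)
c(d, J) = (8 + J)/(-3 + d) (c(d, J) = (J + 8)/(d + ((-2 - 7) + 6)) = (8 + J)/(d + (-9 + 6)) = (8 + J)/(d - 3) = (8 + J)/(-3 + d))
b(8)*(c(L(0), 8) + 64) = -6*((8 + 8)/(-3 + 5) + 64) = -6*(16/2 + 64) = -6*((½)*16 + 64) = -6*(8 + 64) = -6*72 = -432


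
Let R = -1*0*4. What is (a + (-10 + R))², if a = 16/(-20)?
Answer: 2916/25 ≈ 116.64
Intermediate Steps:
R = 0 (R = 0*4 = 0)
a = -⅘ (a = 16*(-1/20) = -⅘ ≈ -0.80000)
(a + (-10 + R))² = (-⅘ + (-10 + 0))² = (-⅘ - 10)² = (-54/5)² = 2916/25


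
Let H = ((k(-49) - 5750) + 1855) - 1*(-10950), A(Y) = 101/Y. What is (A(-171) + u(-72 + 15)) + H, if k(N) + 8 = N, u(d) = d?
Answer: 1186810/171 ≈ 6940.4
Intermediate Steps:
k(N) = -8 + N
H = 6998 (H = (((-8 - 49) - 5750) + 1855) - 1*(-10950) = ((-57 - 5750) + 1855) + 10950 = (-5807 + 1855) + 10950 = -3952 + 10950 = 6998)
(A(-171) + u(-72 + 15)) + H = (101/(-171) + (-72 + 15)) + 6998 = (101*(-1/171) - 57) + 6998 = (-101/171 - 57) + 6998 = -9848/171 + 6998 = 1186810/171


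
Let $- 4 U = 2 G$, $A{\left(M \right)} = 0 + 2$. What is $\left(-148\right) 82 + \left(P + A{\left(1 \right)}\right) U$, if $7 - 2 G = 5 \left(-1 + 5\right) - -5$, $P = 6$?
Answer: $-12100$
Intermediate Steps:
$G = -9$ ($G = \frac{7}{2} - \frac{5 \left(-1 + 5\right) - -5}{2} = \frac{7}{2} - \frac{5 \cdot 4 + 5}{2} = \frac{7}{2} - \frac{20 + 5}{2} = \frac{7}{2} - \frac{25}{2} = -9$)
$A{\left(M \right)} = 2$
$U = \frac{9}{2}$ ($U = - \frac{2 \left(-9\right)}{4} = \left(- \frac{1}{4}\right) \left(-18\right) = \frac{9}{2} \approx 4.5$)
$\left(-148\right) 82 + \left(P + A{\left(1 \right)}\right) U = \left(-148\right) 82 + \left(6 + 2\right) \frac{9}{2} = -12136 + 8 \cdot \frac{9}{2} = -12136 + 36 = -12100$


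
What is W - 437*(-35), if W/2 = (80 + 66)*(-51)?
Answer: 403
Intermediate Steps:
W = -14892 (W = 2*((80 + 66)*(-51)) = 2*(146*(-51)) = 2*(-7446) = -14892)
W - 437*(-35) = -14892 - 437*(-35) = -14892 - 1*(-15295) = -14892 + 15295 = 403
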